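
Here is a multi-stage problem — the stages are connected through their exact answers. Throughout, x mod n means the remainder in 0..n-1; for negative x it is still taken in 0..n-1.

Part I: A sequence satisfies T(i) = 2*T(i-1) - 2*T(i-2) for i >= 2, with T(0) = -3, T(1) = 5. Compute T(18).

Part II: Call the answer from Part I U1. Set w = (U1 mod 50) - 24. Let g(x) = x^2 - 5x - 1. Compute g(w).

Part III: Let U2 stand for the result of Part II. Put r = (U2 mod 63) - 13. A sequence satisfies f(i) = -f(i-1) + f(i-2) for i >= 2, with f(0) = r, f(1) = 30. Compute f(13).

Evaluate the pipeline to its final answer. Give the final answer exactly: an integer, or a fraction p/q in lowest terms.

510

Part I: T(2) = 2*(5) - 2*(-3) = 16; iterating: T(2)=16, T(3)=22, T(4)=12, T(5)=-20, T(6)=-64, T(7)=-88, T(8)=-48, T(9)=80, T(10)=256, T(11)=352, T(12)=192, T(13)=-320, T(14)=-1024, T(15)=-1408, T(16)=-768, T(17)=1280, T(18)=4096; answer 4096
Part II: U1 = 4096; w = 22; 1*(22)^2 - 5*(22)^1 - 1 = (484) + (-110) + (-1) = 373; answer 373
Part III: U2 = 373; r = 45; f(2) = -1*(30) + 1*(45) = 15; iterating: f(2)=15, f(3)=15, f(4)=0, f(5)=15, f(6)=-15, f(7)=30, f(8)=-45, f(9)=75, f(10)=-120, f(11)=195, f(12)=-315, f(13)=510; answer 510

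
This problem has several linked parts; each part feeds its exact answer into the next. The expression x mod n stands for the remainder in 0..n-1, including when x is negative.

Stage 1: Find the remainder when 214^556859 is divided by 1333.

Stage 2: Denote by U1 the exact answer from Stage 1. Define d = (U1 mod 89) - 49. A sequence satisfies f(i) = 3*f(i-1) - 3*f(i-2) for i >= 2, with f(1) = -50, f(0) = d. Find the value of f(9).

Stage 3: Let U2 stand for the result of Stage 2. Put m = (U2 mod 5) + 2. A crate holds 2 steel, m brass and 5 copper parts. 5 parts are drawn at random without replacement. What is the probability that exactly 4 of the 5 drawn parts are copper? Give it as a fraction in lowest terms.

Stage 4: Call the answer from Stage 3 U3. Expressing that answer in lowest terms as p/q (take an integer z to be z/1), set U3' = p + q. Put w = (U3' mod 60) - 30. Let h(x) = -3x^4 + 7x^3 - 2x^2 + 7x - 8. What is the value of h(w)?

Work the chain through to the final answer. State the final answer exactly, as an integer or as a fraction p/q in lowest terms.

-216639

Stage 1: squarings mod 1333: 214^1=214, 214^2=474, 214^4=732, 214^8=1291, 214^16=431, 214^32=474, 214^64=732, 214^128=1291, 214^256=431, 214^512=474, 214^1024=732, 214^2048=1291, 214^4096=431, 214^8192=474, 214^16384=732, 214^32768=1291, 214^65536=431, 214^131072=474, 214^262144=732, 214^524288=1291; 214^556859 = 214^1 * 214^2 * 214^8 * 214^16 * 214^32 * 214^256 * 214^512 * 214^1024 * 214^2048 * 214^4096 * 214^8192 * 214^16384 * 214^524288 = 816 (mod 1333); answer 816
Stage 2: U1 = 816; d = -34; f(2) = 3*(-50) - 3*(-34) = -48; iterating: f(2)=-48, f(3)=6, f(4)=162, f(5)=468, f(6)=918, f(7)=1350, f(8)=1296, f(9)=-162; answer -162
Stage 3: U2 = -162; m = 5; total draws C(12,5) = 792; favorable C(5,4)*C(7,1) = 35; P = 35/792; answer 35/792
Stage 4: U3 = 35/792; threaded value p + q = 827; w = 17; -3*(17)^4 + 7*(17)^3 - 2*(17)^2 + 7*(17)^1 - 8 = (-250563) + (34391) + (-578) + (119) + (-8) = -216639; answer -216639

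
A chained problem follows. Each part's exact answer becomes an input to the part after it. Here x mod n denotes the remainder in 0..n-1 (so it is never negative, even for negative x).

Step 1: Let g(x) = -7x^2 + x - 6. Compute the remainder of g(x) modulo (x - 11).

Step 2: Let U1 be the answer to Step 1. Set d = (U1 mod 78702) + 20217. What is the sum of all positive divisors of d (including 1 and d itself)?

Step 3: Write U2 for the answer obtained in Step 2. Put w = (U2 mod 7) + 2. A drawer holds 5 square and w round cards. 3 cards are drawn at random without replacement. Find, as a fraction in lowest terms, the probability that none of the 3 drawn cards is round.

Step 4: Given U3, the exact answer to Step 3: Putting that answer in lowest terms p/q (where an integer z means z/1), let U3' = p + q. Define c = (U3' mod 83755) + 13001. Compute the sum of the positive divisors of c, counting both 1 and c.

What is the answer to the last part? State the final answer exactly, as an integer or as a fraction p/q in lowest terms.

28728

Step 1: remainder = value at the root: -7*(11)^2 + 1*(11)^1 - 6 = (-847) + (11) + (-6) = -842; answer -842
Step 2: U1 = -842; d = 98077; 98077 = 7 * 14011; sigma = (1 + 7) * (1 + 14011) = 8 * 14012 = 112096; answer 112096
Step 3: U2 = 112096; w = 7; total draws C(12,3) = 220; favorable C(5,3) = 10; P = 1/22; answer 1/22
Step 4: U3 = 1/22; threaded value p + q = 23; c = 13024; 13024 = 2^5 * 11 * 37; sigma = (1 + 2 + 4 + 8 + 16 + 32) * (1 + 11) * (1 + 37) = 63 * 12 * 38 = 28728; answer 28728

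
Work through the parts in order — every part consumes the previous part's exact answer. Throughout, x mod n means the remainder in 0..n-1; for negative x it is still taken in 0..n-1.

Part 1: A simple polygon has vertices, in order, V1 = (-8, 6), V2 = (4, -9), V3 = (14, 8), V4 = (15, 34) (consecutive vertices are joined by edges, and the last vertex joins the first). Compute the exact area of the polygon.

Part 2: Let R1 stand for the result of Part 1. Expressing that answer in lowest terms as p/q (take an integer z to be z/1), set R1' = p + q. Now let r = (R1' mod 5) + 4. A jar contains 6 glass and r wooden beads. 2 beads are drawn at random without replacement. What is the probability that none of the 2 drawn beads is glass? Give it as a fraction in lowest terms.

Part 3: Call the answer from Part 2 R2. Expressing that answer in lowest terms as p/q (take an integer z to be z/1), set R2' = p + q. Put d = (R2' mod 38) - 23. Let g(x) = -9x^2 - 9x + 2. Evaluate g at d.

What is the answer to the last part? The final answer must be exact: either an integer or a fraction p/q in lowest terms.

-988

Part 1: cross terms: (-8*-9 - 4*6)=48, (4*8 - 14*-9)=158, (14*34 - 15*8)=356, (15*6 - -8*34)=362; twice the area = |924| = 924; area = 462; answer 462
Part 2: R1 = 462; threaded value p + q = 463; r = 7; total draws C(13,2) = 78; favorable C(7,2) = 21; P = 7/26; answer 7/26
Part 3: R2 = 7/26; threaded value p + q = 33; d = 10; -9*(10)^2 - 9*(10)^1 + 2 = (-900) + (-90) + (2) = -988; answer -988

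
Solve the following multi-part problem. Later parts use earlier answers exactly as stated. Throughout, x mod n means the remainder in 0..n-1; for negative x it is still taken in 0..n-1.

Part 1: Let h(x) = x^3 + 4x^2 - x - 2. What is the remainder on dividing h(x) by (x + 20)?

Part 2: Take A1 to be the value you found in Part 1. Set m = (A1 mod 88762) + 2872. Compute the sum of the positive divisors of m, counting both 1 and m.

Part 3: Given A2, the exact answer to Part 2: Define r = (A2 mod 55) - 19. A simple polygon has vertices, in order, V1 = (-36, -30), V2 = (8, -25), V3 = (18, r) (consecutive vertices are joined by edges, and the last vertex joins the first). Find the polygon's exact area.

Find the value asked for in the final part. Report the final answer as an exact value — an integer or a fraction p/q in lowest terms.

943

Part 1: remainder = value at the root: 1*(-20)^3 + 4*(-20)^2 - 1*(-20)^1 - 2 = (-8000) + (1600) + (20) + (-2) = -6382; answer -6382
Part 2: A1 = -6382; m = 85252; 85252 = 2^2 * 21313; sigma = (1 + 2 + 4) * (1 + 21313) = 7 * 21314 = 149198; answer 149198
Part 3: A2 = 149198; r = 19; cross terms: (-36*-25 - 8*-30)=1140, (8*19 - 18*-25)=602, (18*-30 - -36*19)=144; twice the area = |1886| = 1886; area = 943; answer 943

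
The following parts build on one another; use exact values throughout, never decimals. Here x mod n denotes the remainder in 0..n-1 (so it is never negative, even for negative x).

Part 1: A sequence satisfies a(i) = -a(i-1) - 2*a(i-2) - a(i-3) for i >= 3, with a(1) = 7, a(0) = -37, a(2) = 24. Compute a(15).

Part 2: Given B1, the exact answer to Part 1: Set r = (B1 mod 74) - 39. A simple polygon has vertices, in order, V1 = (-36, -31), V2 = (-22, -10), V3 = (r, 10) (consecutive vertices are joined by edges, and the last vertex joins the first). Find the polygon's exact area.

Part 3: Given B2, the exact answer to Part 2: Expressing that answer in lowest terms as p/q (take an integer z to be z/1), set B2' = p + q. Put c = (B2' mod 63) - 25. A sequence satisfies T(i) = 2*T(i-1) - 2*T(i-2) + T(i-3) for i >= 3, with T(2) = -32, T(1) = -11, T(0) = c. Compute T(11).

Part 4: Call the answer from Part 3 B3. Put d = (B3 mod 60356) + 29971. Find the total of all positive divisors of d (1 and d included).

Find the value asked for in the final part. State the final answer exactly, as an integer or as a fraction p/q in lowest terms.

112034

Part 1: a(3) = -1*(24) - 2*(7) - 1*(-37) = -1; iterating: a(3)=-1, a(4)=-54, a(5)=32, a(6)=77, a(7)=-87, a(8)=-99, a(9)=196, a(10)=89, a(11)=-382, a(12)=8, a(13)=667, a(14)=-301, a(15)=-1041; answer -1041
Part 2: B1 = -1041; r = 30; cross terms: (-36*-10 - -22*-31)=-322, (-22*10 - 30*-10)=80, (30*-31 - -36*10)=-570; twice the area = |-812| = 812; area = 406; answer 406
Part 3: B2 = 406; threaded value p + q = 407; c = 4; T(3) = 2*(-32) - 2*(-11) + 1*(4) = -38; iterating: T(3)=-38, T(4)=-23, T(5)=-2, T(6)=4, T(7)=-11, T(8)=-32, T(9)=-38, T(10)=-23, T(11)=-2; answer -2
Part 4: B3 = -2; d = 90325; 90325 = 5^2 * 3613; sigma = (1 + 5 + 25) * (1 + 3613) = 31 * 3614 = 112034; answer 112034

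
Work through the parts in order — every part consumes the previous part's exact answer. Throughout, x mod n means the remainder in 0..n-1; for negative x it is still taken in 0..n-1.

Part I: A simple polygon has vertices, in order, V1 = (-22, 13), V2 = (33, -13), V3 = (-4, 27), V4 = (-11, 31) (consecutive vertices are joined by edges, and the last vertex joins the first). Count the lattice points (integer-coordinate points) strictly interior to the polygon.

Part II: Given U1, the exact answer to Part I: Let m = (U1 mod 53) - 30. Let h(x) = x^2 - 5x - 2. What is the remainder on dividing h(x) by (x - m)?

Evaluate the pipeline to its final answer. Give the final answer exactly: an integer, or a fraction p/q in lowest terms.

Part I: cross terms: (-22*-13 - 33*13)=-143, (33*27 - -4*-13)=839, (-4*31 - -11*27)=173, (-11*13 - -22*31)=539; twice the area = |1408| = 1408; area = 704; boundary points = 1 + 1 + 1 + 1 = 4; strictly interior points = area - boundary/2 + 1 = 703; answer 703
Part II: U1 = 703; m = -16; remainder = value at the root: 1*(-16)^2 - 5*(-16)^1 - 2 = (256) + (80) + (-2) = 334; answer 334

334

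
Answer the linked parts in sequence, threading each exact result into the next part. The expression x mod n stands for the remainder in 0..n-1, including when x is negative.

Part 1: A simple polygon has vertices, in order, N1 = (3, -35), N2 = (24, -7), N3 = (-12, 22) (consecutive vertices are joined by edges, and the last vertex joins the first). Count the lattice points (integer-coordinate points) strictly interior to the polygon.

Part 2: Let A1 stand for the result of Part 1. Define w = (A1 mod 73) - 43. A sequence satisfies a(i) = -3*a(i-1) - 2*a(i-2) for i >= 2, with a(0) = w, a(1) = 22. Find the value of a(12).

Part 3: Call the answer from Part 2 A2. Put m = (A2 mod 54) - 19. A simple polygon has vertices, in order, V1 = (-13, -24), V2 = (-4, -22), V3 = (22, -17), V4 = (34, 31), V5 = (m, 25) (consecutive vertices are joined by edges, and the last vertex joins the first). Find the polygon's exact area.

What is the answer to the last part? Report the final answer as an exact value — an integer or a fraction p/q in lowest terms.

791

Part 1: cross terms: (3*-7 - 24*-35)=819, (24*22 - -12*-7)=444, (-12*-35 - 3*22)=354; twice the area = |1617| = 1617; area = 1617/2; boundary points = 7 + 1 + 3 = 11; strictly interior points = area - boundary/2 + 1 = 804; answer 804
Part 2: A1 = 804; w = -42; a(2) = -3*(22) - 2*(-42) = 18; iterating: a(2)=18, a(3)=-98, a(4)=258, a(5)=-578, a(6)=1218, a(7)=-2498, a(8)=5058, a(9)=-10178, a(10)=20418, a(11)=-40898, a(12)=81858; answer 81858
Part 3: A2 = 81858; m = 29; cross terms: (-13*-22 - -4*-24)=190, (-4*-17 - 22*-22)=552, (22*31 - 34*-17)=1260, (34*25 - 29*31)=-49, (29*-24 - -13*25)=-371; twice the area = |1582| = 1582; area = 791; answer 791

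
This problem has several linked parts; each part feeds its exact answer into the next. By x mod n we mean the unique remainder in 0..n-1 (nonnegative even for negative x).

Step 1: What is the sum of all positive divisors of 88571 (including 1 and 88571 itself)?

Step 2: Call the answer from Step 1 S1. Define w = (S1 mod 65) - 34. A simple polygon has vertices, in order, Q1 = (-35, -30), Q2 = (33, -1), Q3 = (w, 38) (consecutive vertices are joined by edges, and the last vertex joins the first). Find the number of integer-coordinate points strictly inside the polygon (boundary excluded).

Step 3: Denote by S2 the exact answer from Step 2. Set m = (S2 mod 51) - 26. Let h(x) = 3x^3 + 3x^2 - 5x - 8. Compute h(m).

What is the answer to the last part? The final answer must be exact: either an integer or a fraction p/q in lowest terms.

-1907

Step 1: 88571 = 7 * 12653; sigma = (1 + 7) * (1 + 12653) = 8 * 12654 = 101232; answer 101232
Step 2: S1 = 101232; w = -7; cross terms: (-35*-1 - 33*-30)=1025, (33*38 - -7*-1)=1247, (-7*-30 - -35*38)=1540; twice the area = |3812| = 3812; area = 1906; boundary points = 1 + 1 + 4 = 6; strictly interior points = area - boundary/2 + 1 = 1904; answer 1904
Step 3: S2 = 1904; m = -9; 3*(-9)^3 + 3*(-9)^2 - 5*(-9)^1 - 8 = (-2187) + (243) + (45) + (-8) = -1907; answer -1907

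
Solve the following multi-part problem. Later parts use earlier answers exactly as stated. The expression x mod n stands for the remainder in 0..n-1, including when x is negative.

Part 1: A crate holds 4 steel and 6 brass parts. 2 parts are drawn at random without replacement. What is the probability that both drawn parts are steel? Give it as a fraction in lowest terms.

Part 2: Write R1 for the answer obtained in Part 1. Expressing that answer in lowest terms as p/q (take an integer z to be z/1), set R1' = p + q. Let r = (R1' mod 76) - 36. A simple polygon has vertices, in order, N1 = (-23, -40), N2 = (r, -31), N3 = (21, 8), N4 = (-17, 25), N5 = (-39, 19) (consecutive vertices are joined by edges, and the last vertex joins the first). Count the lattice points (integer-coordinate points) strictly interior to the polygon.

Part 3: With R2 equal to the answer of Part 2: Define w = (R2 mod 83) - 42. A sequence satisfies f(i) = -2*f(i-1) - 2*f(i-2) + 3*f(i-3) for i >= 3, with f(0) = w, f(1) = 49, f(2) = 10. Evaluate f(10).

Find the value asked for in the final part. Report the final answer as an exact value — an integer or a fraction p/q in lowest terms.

3649

Part 1: total draws C(10,2) = 45; favorable C(4,2) = 6; P = 2/15; answer 2/15
Part 2: R1 = 2/15; threaded value p + q = 17; r = -19; cross terms: (-23*-31 - -19*-40)=-47, (-19*8 - 21*-31)=499, (21*25 - -17*8)=661, (-17*19 - -39*25)=652, (-39*-40 - -23*19)=1997; twice the area = |3762| = 3762; area = 1881; boundary points = 1 + 1 + 1 + 2 + 1 = 6; strictly interior points = area - boundary/2 + 1 = 1879; answer 1879
Part 3: R2 = 1879; w = 11; f(3) = -2*(10) - 2*(49) + 3*(11) = -85; iterating: f(3)=-85, f(4)=297, f(5)=-394, f(6)=-61, f(7)=1801, f(8)=-4662, f(9)=5539, f(10)=3649; answer 3649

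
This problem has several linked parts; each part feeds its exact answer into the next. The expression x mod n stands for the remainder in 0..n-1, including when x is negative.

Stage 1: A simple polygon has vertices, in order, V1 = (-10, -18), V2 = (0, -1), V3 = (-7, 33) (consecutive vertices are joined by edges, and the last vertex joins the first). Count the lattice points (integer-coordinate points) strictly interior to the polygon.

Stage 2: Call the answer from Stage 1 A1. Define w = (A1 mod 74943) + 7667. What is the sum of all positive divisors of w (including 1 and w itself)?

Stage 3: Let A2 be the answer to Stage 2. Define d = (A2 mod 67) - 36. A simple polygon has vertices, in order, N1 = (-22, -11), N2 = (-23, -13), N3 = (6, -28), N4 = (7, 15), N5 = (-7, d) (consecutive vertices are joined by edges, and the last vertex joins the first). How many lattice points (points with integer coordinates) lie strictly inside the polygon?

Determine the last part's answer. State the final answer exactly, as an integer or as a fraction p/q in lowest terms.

566

Stage 1: cross terms: (-10*-1 - 0*-18)=10, (0*33 - -7*-1)=-7, (-7*-18 - -10*33)=456; twice the area = |459| = 459; area = 459/2; boundary points = 1 + 1 + 3 = 5; strictly interior points = area - boundary/2 + 1 = 228; answer 228
Stage 2: A1 = 228; w = 7895; 7895 = 5 * 1579; sigma = (1 + 5) * (1 + 1579) = 6 * 1580 = 9480; answer 9480
Stage 3: A2 = 9480; d = -3; cross terms: (-22*-13 - -23*-11)=33, (-23*-28 - 6*-13)=722, (6*15 - 7*-28)=286, (7*-3 - -7*15)=84, (-7*-11 - -22*-3)=11; twice the area = |1136| = 1136; area = 568; boundary points = 1 + 1 + 1 + 2 + 1 = 6; strictly interior points = area - boundary/2 + 1 = 566; answer 566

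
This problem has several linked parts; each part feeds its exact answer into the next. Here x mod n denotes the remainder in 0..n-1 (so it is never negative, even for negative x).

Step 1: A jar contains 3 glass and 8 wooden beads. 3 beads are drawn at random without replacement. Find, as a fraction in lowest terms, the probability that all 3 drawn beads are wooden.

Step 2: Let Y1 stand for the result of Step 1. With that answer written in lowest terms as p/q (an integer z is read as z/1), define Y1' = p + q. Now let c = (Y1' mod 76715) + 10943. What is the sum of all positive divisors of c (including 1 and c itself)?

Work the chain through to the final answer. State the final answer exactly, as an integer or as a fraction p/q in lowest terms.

Step 1: total draws C(11,3) = 165; favorable C(8,3) = 56; P = 56/165; answer 56/165
Step 2: Y1 = 56/165; threaded value p + q = 221; c = 11164; 11164 = 2^2 * 2791; sigma = (1 + 2 + 4) * (1 + 2791) = 7 * 2792 = 19544; answer 19544

19544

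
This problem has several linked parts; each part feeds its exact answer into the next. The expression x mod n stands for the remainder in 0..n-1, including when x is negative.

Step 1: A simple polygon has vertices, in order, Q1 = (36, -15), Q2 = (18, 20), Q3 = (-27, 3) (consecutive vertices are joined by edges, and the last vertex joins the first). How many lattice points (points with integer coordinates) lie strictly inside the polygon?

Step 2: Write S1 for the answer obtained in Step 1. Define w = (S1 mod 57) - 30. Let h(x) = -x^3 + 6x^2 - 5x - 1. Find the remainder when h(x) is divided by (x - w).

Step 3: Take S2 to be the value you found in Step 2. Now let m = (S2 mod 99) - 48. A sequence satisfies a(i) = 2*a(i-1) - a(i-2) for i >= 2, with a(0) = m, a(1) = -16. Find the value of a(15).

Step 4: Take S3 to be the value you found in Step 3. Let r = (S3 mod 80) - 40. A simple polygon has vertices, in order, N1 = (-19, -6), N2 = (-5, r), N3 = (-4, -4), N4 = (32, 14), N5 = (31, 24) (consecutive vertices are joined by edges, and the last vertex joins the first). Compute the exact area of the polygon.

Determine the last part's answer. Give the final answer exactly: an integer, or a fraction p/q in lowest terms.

618

Step 1: cross terms: (36*20 - 18*-15)=990, (18*3 - -27*20)=594, (-27*-15 - 36*3)=297; twice the area = |1881| = 1881; area = 1881/2; boundary points = 1 + 1 + 9 = 11; strictly interior points = area - boundary/2 + 1 = 936; answer 936
Step 2: S1 = 936; w = -6; remainder = value at the root: -1*(-6)^3 + 6*(-6)^2 - 5*(-6)^1 - 1 = (216) + (216) + (30) + (-1) = 461; answer 461
Step 3: S2 = 461; m = 17; a(2) = 2*(-16) - 1*(17) = -49; iterating: a(2)=-49, a(3)=-82, a(4)=-115, a(5)=-148, a(6)=-181, a(7)=-214, a(8)=-247, a(9)=-280, a(10)=-313, a(11)=-346, a(12)=-379, a(13)=-412, a(14)=-445, a(15)=-478; answer -478
Step 4: S3 = -478; r = -38; cross terms: (-19*-38 - -5*-6)=692, (-5*-4 - -4*-38)=-132, (-4*14 - 32*-4)=72, (32*24 - 31*14)=334, (31*-6 - -19*24)=270; twice the area = |1236| = 1236; area = 618; answer 618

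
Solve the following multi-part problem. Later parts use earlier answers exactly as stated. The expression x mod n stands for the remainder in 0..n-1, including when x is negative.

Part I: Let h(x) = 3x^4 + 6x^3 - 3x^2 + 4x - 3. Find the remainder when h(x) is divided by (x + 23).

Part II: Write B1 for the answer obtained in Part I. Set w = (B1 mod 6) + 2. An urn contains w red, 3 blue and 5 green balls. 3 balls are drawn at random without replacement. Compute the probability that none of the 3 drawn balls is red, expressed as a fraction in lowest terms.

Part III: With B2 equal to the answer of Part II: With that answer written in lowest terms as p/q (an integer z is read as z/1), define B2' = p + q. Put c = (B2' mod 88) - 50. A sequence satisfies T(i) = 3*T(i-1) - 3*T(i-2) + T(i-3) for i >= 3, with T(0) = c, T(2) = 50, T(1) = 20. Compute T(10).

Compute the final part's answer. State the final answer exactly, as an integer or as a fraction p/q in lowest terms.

470

Part I: remainder = value at the root: 3*(-23)^4 + 6*(-23)^3 - 3*(-23)^2 + 4*(-23)^1 - 3 = (839523) + (-73002) + (-1587) + (-92) + (-3) = 764839; answer 764839
Part II: B1 = 764839; w = 3; total draws C(11,3) = 165; favorable C(8,3) = 56; P = 56/165; answer 56/165
Part III: B2 = 56/165; threaded value p + q = 221; c = -5; T(3) = 3*(50) - 3*(20) + 1*(-5) = 85; iterating: T(3)=85, T(4)=125, T(5)=170, T(6)=220, T(7)=275, T(8)=335, T(9)=400, T(10)=470; answer 470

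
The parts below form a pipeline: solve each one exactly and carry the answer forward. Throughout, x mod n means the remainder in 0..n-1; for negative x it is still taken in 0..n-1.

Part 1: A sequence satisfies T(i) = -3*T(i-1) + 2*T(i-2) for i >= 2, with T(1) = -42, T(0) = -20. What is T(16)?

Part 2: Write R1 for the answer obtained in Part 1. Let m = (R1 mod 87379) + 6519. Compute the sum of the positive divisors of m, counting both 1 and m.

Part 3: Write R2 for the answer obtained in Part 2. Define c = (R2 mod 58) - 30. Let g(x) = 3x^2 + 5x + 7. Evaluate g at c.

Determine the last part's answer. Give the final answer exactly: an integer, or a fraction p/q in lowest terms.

Part 1: T(2) = -3*(-42) + 2*(-20) = 86; iterating: T(2)=86, T(3)=-342, T(4)=1198, T(5)=-4278, T(6)=15230, T(7)=-54246, T(8)=193198, T(9)=-688086, T(10)=2450654, T(11)=-8728134, T(12)=31085710, T(13)=-110713398, T(14)=394311614, T(15)=-1404361638, T(16)=5001708142; answer 5001708142
Part 2: R1 = 5001708142; m = 53322; 53322 = 2 * 3 * 8887; sigma = (1 + 2) * (1 + 3) * (1 + 8887) = 3 * 4 * 8888 = 106656; answer 106656
Part 3: R2 = 106656; c = 22; 3*(22)^2 + 5*(22)^1 + 7 = (1452) + (110) + (7) = 1569; answer 1569

1569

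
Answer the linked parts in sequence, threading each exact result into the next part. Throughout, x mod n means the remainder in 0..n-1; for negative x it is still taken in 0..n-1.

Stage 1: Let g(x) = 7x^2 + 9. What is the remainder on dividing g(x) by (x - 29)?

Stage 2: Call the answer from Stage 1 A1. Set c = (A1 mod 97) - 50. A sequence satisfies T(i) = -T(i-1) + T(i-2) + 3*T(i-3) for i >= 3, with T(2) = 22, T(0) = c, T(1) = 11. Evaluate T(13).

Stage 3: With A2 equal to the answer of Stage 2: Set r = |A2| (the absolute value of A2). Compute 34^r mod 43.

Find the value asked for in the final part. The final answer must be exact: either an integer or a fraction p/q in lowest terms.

28

Stage 1: remainder = value at the root: 7*(29)^2 + 9 = (5887) + (9) = 5896; answer 5896
Stage 2: A1 = 5896; c = 26; T(3) = -1*(22) + 1*(11) + 3*(26) = 67; iterating: T(3)=67, T(4)=-12, T(5)=145, T(6)=44, T(7)=65, T(8)=414, T(9)=-217, T(10)=826, T(11)=199, T(12)=-24, T(13)=2701; answer 2701
Stage 3: A2 = 2701; r = 2701; squarings mod 43: 34^1=34, 34^2=38, 34^4=25, 34^8=23, 34^16=13, 34^32=40, 34^64=9, 34^128=38, 34^256=25, 34^512=23, 34^1024=13, 34^2048=40; 34^2701 = 34^1 * 34^4 * 34^8 * 34^128 * 34^512 * 34^2048 = 28 (mod 43); answer 28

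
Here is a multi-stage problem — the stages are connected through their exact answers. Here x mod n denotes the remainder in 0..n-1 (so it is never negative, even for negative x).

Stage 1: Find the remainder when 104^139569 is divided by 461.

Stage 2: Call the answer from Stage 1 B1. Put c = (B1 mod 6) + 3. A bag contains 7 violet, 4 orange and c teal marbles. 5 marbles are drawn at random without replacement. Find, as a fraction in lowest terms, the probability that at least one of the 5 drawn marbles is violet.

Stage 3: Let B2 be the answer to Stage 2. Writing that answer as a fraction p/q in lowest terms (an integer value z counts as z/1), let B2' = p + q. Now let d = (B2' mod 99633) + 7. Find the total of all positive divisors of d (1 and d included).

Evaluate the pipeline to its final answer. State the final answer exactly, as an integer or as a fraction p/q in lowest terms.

1080

Stage 1: squarings mod 461: 104^1=104, 104^2=213, 104^4=191, 104^8=62, 104^16=156, 104^32=364, 104^64=189, 104^128=224, 104^256=388, 104^512=258, 104^1024=180, 104^2048=130, 104^4096=304, 104^8192=216, 104^16384=95, 104^32768=266, 104^65536=223, 104^131072=402; 104^139569 = 104^1 * 104^16 * 104^32 * 104^256 * 104^8192 * 104^131072 = 381 (mod 461); answer 381
Stage 2: B1 = 381; c = 6; total draws C(17,5) = 6188; complement C(10,5) = 252; favorable 6188 - 252 = 5936; P = 212/221; answer 212/221
Stage 3: B2 = 212/221; threaded value p + q = 433; d = 440; 440 = 2^3 * 5 * 11; sigma = (1 + 2 + 4 + 8) * (1 + 5) * (1 + 11) = 15 * 6 * 12 = 1080; answer 1080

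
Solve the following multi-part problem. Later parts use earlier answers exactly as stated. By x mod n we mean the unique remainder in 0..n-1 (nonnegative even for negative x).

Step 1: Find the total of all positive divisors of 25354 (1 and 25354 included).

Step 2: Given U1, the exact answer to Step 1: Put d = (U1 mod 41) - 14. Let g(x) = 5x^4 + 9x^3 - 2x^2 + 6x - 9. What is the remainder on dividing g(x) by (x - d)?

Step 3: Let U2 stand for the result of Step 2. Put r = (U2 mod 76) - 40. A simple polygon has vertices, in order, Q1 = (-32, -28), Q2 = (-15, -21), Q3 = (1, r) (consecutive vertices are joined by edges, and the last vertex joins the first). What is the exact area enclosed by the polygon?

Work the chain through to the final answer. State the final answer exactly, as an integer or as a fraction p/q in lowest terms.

Step 1: 25354 = 2 * 7 * 1811; sigma = (1 + 2) * (1 + 7) * (1 + 1811) = 3 * 8 * 1812 = 43488; answer 43488
Step 2: U1 = 43488; d = 14; remainder = value at the root: 5*(14)^4 + 9*(14)^3 - 2*(14)^2 + 6*(14)^1 - 9 = (192080) + (24696) + (-392) + (84) + (-9) = 216459; answer 216459
Step 3: U2 = 216459; r = -29; cross terms: (-32*-21 - -15*-28)=252, (-15*-29 - 1*-21)=456, (1*-28 - -32*-29)=-956; twice the area = |-248| = 248; area = 124; answer 124

124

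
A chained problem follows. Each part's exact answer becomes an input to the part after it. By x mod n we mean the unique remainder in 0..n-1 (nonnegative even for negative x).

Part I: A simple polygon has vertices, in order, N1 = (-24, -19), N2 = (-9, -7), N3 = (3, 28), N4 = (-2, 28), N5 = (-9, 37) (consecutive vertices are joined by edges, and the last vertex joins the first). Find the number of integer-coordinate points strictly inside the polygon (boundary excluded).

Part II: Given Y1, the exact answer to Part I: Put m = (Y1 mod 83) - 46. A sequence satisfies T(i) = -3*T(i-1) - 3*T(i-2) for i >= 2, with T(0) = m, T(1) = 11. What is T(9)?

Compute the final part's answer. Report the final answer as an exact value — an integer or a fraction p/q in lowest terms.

Part I: cross terms: (-24*-7 - -9*-19)=-3, (-9*28 - 3*-7)=-231, (3*28 - -2*28)=140, (-2*37 - -9*28)=178, (-9*-19 - -24*37)=1059; twice the area = |1143| = 1143; area = 1143/2; boundary points = 3 + 1 + 5 + 1 + 1 = 11; strictly interior points = area - boundary/2 + 1 = 567; answer 567
Part II: Y1 = 567; m = 23; T(2) = -3*(11) - 3*(23) = -102; iterating: T(2)=-102, T(3)=273, T(4)=-513, T(5)=720, T(6)=-621, T(7)=-297, T(8)=2754, T(9)=-7371; answer -7371

-7371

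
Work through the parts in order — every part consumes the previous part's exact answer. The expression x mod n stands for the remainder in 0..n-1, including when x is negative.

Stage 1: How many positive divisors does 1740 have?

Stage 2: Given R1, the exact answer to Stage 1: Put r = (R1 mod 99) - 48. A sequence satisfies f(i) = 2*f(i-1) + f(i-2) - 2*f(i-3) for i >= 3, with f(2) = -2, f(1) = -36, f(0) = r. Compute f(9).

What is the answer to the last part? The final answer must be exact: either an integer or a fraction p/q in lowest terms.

Stage 1: 1740 = 2^2 * 3 * 5 * 29; number of divisors = (2+1) * (1+1) * (1+1) * (1+1) = 24; answer 24
Stage 2: R1 = 24; r = -24; f(3) = 2*(-2) + 1*(-36) - 2*(-24) = 8; iterating: f(3)=8, f(4)=86, f(5)=184, f(6)=438, f(7)=888, f(8)=1846, f(9)=3704; answer 3704

3704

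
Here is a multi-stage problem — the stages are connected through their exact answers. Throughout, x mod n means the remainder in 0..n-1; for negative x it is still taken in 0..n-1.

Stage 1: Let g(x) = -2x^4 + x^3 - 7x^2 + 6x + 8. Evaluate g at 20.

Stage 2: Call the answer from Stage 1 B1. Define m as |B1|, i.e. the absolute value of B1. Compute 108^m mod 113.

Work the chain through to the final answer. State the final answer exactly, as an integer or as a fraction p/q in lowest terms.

16

Stage 1: -2*(20)^4 + 1*(20)^3 - 7*(20)^2 + 6*(20)^1 + 8 = (-320000) + (8000) + (-2800) + (120) + (8) = -314672; answer -314672
Stage 2: B1 = -314672; m = 314672; squarings mod 113: 108^1=108, 108^2=25, 108^4=60, 108^8=97, 108^16=30, 108^32=109, 108^64=16, 108^128=30, 108^256=109, 108^512=16, 108^1024=30, 108^2048=109, 108^4096=16, 108^8192=30, 108^16384=109, 108^32768=16, 108^65536=30, 108^131072=109, 108^262144=16; 108^314672 = 108^16 * 108^32 * 108^256 * 108^1024 * 108^2048 * 108^16384 * 108^32768 * 108^262144 = 16 (mod 113); answer 16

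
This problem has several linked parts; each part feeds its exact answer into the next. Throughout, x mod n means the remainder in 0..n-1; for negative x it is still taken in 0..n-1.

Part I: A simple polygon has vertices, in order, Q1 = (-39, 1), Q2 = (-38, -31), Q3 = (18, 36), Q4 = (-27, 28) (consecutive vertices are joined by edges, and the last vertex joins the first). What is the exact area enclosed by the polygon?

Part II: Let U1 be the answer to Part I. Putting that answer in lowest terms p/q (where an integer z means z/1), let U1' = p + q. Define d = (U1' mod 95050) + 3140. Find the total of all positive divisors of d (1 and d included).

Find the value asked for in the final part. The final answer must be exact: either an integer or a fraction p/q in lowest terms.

Part I: cross terms: (-39*-31 - -38*1)=1247, (-38*36 - 18*-31)=-810, (18*28 - -27*36)=1476, (-27*1 - -39*28)=1065; twice the area = |2978| = 2978; area = 1489; answer 1489
Part II: U1 = 1489; threaded value p + q = 1490; d = 4630; 4630 = 2 * 5 * 463; sigma = (1 + 2) * (1 + 5) * (1 + 463) = 3 * 6 * 464 = 8352; answer 8352

8352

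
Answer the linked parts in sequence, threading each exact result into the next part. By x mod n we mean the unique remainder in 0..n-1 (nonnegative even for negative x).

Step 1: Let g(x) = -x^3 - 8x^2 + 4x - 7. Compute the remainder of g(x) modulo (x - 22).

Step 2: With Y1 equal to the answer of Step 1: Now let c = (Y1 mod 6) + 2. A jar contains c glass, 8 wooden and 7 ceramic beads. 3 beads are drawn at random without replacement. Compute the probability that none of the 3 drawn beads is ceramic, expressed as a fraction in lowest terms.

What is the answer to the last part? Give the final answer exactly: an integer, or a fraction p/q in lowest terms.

Step 1: remainder = value at the root: -1*(22)^3 - 8*(22)^2 + 4*(22)^1 - 7 = (-10648) + (-3872) + (88) + (-7) = -14439; answer -14439
Step 2: Y1 = -14439; c = 5; total draws C(20,3) = 1140; favorable C(13,3) = 286; P = 143/570; answer 143/570

143/570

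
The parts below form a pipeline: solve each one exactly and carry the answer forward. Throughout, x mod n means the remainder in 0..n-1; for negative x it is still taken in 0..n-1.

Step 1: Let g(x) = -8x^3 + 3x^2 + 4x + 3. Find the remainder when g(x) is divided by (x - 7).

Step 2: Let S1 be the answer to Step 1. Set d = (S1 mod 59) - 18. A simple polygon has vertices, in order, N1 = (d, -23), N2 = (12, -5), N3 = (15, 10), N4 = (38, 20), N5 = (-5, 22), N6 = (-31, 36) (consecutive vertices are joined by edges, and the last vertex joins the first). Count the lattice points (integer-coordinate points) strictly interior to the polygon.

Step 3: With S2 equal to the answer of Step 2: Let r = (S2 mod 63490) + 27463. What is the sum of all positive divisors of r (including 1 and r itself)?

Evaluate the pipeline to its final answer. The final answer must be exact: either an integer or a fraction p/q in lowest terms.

82992

Step 1: remainder = value at the root: -8*(7)^3 + 3*(7)^2 + 4*(7)^1 + 3 = (-2744) + (147) + (28) + (3) = -2566; answer -2566
Step 2: S1 = -2566; d = 12; cross terms: (12*-5 - 12*-23)=216, (12*10 - 15*-5)=195, (15*20 - 38*10)=-80, (38*22 - -5*20)=936, (-5*36 - -31*22)=502, (-31*-23 - 12*36)=281; twice the area = |2050| = 2050; area = 1025; boundary points = 18 + 3 + 1 + 1 + 2 + 1 = 26; strictly interior points = area - boundary/2 + 1 = 1013; answer 1013
Step 3: S2 = 1013; r = 28476; 28476 = 2^2 * 3^2 * 7 * 113; sigma = (1 + 2 + 4) * (1 + 3 + 9) * (1 + 7) * (1 + 113) = 7 * 13 * 8 * 114 = 82992; answer 82992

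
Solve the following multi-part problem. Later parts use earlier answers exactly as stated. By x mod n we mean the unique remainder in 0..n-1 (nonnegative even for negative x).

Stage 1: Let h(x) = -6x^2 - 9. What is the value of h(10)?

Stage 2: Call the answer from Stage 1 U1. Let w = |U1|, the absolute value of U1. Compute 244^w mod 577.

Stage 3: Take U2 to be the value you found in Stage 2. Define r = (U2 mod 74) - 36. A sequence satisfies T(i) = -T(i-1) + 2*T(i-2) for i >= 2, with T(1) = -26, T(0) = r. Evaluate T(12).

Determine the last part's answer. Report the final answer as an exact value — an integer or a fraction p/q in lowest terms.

Stage 1: -6*(10)^2 - 9 = (-600) + (-9) = -609; answer -609
Stage 2: U1 = -609; w = 609; squarings mod 577: 244^1=244, 244^2=105, 244^4=62, 244^8=382, 244^16=520, 244^32=364, 244^64=363, 244^128=213, 244^256=363, 244^512=213; 244^609 = 244^1 * 244^32 * 244^64 * 244^512 = 535 (mod 577); answer 535
Stage 3: U2 = 535; r = -19; T(2) = -1*(-26) + 2*(-19) = -12; iterating: T(2)=-12, T(3)=-40, T(4)=16, T(5)=-96, T(6)=128, T(7)=-320, T(8)=576, T(9)=-1216, T(10)=2368, T(11)=-4800, T(12)=9536; answer 9536

9536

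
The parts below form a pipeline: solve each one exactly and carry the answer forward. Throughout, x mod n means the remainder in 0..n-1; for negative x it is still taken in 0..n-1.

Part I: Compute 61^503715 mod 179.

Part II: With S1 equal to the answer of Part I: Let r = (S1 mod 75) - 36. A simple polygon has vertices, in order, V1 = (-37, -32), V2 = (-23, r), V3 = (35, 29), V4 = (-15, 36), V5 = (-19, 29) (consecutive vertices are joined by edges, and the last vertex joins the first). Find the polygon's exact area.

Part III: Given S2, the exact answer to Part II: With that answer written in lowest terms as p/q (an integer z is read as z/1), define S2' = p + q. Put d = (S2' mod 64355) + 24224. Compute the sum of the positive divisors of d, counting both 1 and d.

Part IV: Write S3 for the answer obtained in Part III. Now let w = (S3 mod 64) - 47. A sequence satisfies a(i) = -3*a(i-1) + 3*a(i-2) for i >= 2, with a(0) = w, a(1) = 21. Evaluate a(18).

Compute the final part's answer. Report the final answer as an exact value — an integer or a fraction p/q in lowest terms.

-88366808817

Part I: squarings mod 179: 61^1=61, 61^2=141, 61^4=12, 61^8=144, 61^16=151, 61^32=68, 61^64=149, 61^128=5, 61^256=25, 61^512=88, 61^1024=47, 61^2048=61, 61^4096=141, 61^8192=12, 61^16384=144, 61^32768=151, 61^65536=68, 61^131072=149, 61^262144=5; 61^503715 = 61^1 * 61^2 * 61^32 * 61^128 * 61^256 * 61^512 * 61^1024 * 61^2048 * 61^8192 * 61^32768 * 61^65536 * 61^131072 * 61^262144 = 149 (mod 179); answer 149
Part II: S1 = 149; r = 38; cross terms: (-37*38 - -23*-32)=-2142, (-23*29 - 35*38)=-1997, (35*36 - -15*29)=1695, (-15*29 - -19*36)=249, (-19*-32 - -37*29)=1681; twice the area = |-514| = 514; area = 257; answer 257
Part III: S2 = 257; threaded value p + q = 258; d = 24482; 24482 = 2 * 12241; sigma = (1 + 2) * (1 + 12241) = 3 * 12242 = 36726; answer 36726
Part IV: S3 = 36726; w = 7; a(2) = -3*(21) + 3*(7) = -42; iterating: a(2)=-42, a(3)=189, a(4)=-693, a(5)=2646, a(6)=-10017, a(7)=37989, a(8)=-144018, a(9)=546021, a(10)=-2070117, a(11)=7848414, a(12)=-29755593, a(13)=112812021, a(14)=-427702842, a(15)=1621544589, a(16)=-6147742293, a(17)=23307860646, a(18)=-88366808817; answer -88366808817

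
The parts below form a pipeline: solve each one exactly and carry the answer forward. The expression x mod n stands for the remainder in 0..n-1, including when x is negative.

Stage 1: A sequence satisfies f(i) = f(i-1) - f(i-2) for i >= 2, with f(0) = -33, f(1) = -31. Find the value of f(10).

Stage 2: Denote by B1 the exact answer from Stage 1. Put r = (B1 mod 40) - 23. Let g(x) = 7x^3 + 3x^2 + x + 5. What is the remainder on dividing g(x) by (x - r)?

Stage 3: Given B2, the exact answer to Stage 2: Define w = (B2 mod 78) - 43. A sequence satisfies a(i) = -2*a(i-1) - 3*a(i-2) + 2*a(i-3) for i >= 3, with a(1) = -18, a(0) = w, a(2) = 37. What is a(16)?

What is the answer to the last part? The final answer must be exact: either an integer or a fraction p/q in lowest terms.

661525

Stage 1: f(2) = 1*(-31) - 1*(-33) = 2; iterating: f(2)=2, f(3)=33, f(4)=31, f(5)=-2, f(6)=-33, f(7)=-31, f(8)=2, f(9)=33, f(10)=31; answer 31
Stage 2: B1 = 31; r = 8; remainder = value at the root: 7*(8)^3 + 3*(8)^2 + 1*(8)^1 + 5 = (3584) + (192) + (8) + (5) = 3789; answer 3789
Stage 3: B2 = 3789; w = 2; a(3) = -2*(37) - 3*(-18) + 2*(2) = -16; iterating: a(3)=-16, a(4)=-115, a(5)=352, a(6)=-391, a(7)=-504, a(8)=2885, a(9)=-5040, a(10)=417, a(11)=20056, a(12)=-51443, a(13)=43552, a(14)=107337, a(15)=-448216, a(16)=661525; answer 661525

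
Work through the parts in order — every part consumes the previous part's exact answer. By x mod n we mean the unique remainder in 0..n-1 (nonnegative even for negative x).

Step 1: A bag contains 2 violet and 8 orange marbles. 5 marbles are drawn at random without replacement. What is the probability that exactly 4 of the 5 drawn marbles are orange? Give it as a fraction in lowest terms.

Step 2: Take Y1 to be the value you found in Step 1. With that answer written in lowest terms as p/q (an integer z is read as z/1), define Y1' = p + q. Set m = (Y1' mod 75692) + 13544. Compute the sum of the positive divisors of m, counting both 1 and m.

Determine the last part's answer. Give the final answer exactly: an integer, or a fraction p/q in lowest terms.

20340

Step 1: total draws C(10,5) = 252; favorable C(8,4)*C(2,1) = 140; P = 5/9; answer 5/9
Step 2: Y1 = 5/9; threaded value p + q = 14; m = 13558; 13558 = 2 * 6779; sigma = (1 + 2) * (1 + 6779) = 3 * 6780 = 20340; answer 20340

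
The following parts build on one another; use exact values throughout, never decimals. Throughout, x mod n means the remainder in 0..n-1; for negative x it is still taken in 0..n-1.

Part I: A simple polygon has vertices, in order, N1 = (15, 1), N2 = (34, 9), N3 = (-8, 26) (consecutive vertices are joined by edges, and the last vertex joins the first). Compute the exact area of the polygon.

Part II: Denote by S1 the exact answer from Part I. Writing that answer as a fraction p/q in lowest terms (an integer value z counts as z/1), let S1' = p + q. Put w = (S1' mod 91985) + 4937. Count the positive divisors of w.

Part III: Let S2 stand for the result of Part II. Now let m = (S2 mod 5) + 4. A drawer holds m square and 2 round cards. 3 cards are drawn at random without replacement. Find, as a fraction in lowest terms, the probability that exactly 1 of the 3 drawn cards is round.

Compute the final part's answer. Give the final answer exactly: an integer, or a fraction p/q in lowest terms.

15/28

Part I: cross terms: (15*9 - 34*1)=101, (34*26 - -8*9)=956, (-8*1 - 15*26)=-398; twice the area = |659| = 659; area = 659/2; answer 659/2
Part II: S1 = 659/2; threaded value p + q = 661; w = 5598; 5598 = 2 * 3^2 * 311; number of divisors = (1+1) * (2+1) * (1+1) = 12; answer 12
Part III: S2 = 12; m = 6; total draws C(8,3) = 56; favorable C(2,1)*C(6,2) = 30; P = 15/28; answer 15/28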